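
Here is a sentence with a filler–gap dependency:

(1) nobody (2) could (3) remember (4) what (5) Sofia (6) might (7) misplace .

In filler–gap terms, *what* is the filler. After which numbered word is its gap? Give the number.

Pre-movement form: Sofia might misplace what.
The filler 'what' is interpreted as the direct object of 'misplace'. Fronting leaves a gap immediately after 'misplace':
Nobody could remember what Sofia might misplace ___.
'misplace' is word 7.

7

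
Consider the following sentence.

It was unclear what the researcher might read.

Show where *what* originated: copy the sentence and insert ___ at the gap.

Before movement: The researcher might read what.
'what' functions as the direct object of 'read'. The gap is right after 'read'.

It was unclear what the researcher might read ___.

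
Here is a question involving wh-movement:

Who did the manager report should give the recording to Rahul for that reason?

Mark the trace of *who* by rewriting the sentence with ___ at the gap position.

In situ: The manager did report who should give the recording to Rahul for that reason.
'who' functions as the subject of the clause embedded under 'report'. The gap is right after 'report'.

Who did the manager report ___ should give the recording to Rahul for that reason?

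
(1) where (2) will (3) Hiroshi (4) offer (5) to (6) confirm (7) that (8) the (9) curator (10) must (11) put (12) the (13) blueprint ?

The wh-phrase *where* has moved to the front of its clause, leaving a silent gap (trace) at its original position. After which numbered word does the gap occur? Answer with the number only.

Before movement: Hiroshi will offer to confirm that the curator must put the blueprint where.
'where' functions as the locative complement of 'put'. It moves to the left edge, and the trace sits right after 'blueprint':
Where will Hiroshi offer to confirm that the curator must put the blueprint ___?
'blueprint' is word 13.

13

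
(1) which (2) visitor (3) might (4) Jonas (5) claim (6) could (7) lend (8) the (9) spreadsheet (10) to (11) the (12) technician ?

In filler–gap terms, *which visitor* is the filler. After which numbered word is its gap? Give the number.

5

Pre-movement form: Jonas might claim which visitor could lend the spreadsheet to the technician.
The filler 'which visitor' is interpreted as the subject of the clause embedded under 'claim'. Wh-movement fronts it, leaving a gap right after 'claim':
Which visitor might Jonas claim ___ could lend the spreadsheet to the technician?
'claim' is word 5.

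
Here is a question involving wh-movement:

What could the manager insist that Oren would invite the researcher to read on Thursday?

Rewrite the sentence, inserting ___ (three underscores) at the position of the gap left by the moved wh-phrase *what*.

What could the manager insist that Oren would invite the researcher to read ___ on Thursday?

Underlying clause: The manager could insist that Oren would invite the researcher to read what on Thursday.
'what' functions as the direct object of 'read'. The gap is right after 'read'.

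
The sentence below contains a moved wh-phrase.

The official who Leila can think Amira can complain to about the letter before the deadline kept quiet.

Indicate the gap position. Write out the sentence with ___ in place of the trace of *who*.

The official who Leila can think Amira can complain to ___ about the letter before the deadline kept quiet.

'who' functions as the object of the preposition 'to'. The gap is right after 'to'.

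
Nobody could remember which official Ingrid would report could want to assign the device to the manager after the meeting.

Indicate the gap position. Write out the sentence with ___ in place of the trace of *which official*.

Underlying clause: Ingrid would report which official could want to assign the device to the manager after the meeting.
'which official' functions as the subject of the clause embedded under 'report'. The gap is right after 'report'.

Nobody could remember which official Ingrid would report ___ could want to assign the device to the manager after the meeting.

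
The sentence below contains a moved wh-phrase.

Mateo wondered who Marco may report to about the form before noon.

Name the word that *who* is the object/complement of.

In situ: Marco may report to who about the form before noon.
'who' is the object of the preposition 'to'. Fronting leaves a gap immediately after 'to':
Mateo wondered who Marco may report to ___ about the form before noon.

to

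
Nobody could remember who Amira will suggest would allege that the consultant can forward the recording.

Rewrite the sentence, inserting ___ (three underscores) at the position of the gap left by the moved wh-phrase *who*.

Pre-movement form: Amira will suggest who would allege that the consultant can forward the recording.
'who' functions as the subject of the clause embedded under 'suggest'. The gap is right after 'suggest'.

Nobody could remember who Amira will suggest ___ would allege that the consultant can forward the recording.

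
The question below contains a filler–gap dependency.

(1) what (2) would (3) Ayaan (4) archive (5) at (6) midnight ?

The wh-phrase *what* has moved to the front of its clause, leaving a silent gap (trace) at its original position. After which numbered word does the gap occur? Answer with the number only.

Underlying clause: Ayaan would archive what at midnight.
'what' is the direct object of 'archive'. It moves to the left edge, and the trace sits right after 'archive':
What would Ayaan archive ___ at midnight?
'archive' is word 4.

4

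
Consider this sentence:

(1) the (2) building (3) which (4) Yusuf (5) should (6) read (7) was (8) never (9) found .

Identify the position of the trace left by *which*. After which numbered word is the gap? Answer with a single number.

The filler 'which' is interpreted as the direct object of 'read'. It moves to the left edge, and the trace sits right after 'read':
The building which Yusuf should read ___ was never found.
'read' is word 6.

6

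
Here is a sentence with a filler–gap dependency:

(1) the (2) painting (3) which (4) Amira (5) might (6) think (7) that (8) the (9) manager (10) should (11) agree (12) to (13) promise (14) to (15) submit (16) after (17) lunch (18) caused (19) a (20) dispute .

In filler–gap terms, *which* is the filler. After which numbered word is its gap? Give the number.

The filler 'which' is interpreted as the direct object of 'submit'. Wh-movement fronts it, leaving a gap right after 'submit':
The painting which Amira might think that the manager should agree to promise to submit ___ after lunch caused a dispute.
'submit' is word 15.

15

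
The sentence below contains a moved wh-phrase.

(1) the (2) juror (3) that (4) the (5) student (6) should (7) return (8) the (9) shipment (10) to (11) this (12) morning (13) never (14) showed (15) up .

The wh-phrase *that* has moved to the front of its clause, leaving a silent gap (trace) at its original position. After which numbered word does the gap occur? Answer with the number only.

'that' is the object of the preposition 'to' (recipient of 'return'). Wh-movement fronts it, leaving a gap right after 'to':
The juror that the student should return the shipment to ___ this morning never showed up.
'to' is word 10.

10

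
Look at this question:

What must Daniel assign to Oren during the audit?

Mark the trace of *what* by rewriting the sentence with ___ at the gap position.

What must Daniel assign ___ to Oren during the audit?

Pre-movement form: Daniel must assign what to Oren during the audit.
The filler 'what' is interpreted as the direct object of 'assign'. The gap is right after 'assign'.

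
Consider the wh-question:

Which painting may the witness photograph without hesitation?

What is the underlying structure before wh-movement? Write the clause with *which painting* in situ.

The witness may photograph which painting without hesitation.

'which painting' functions as the direct object of 'photograph'. Wh-movement fronts it, leaving a gap right after 'photograph':
Which painting may the witness photograph ___ without hesitation?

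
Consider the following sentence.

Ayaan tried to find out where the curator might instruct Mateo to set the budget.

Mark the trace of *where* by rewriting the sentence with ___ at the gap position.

Underlying clause: The curator might instruct Mateo to set the budget where.
The filler 'where' is interpreted as the locative complement of 'set'. The gap is right after 'budget'.

Ayaan tried to find out where the curator might instruct Mateo to set the budget ___.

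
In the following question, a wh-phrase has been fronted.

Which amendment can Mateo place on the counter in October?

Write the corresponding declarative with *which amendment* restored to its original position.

Mateo can place which amendment on the counter in October.

'which amendment' is the direct object of 'place'. It moves to the left edge, and the trace sits right after 'place':
Which amendment can Mateo place ___ on the counter in October?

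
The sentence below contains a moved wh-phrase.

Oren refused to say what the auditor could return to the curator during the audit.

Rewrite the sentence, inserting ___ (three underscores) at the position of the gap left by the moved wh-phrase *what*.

Pre-movement form: The auditor could return what to the curator during the audit.
'what' is the direct object of 'return'. The gap is right after 'return'.

Oren refused to say what the auditor could return ___ to the curator during the audit.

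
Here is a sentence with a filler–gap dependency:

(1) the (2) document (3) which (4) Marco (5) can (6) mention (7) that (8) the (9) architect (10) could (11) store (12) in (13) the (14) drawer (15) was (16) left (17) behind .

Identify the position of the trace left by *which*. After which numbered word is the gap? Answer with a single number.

The filler 'which' is interpreted as the direct object of 'store'. It moves to the left edge, and the trace sits right after 'store':
The document which Marco can mention that the architect could store ___ in the drawer was left behind.
'store' is word 11.

11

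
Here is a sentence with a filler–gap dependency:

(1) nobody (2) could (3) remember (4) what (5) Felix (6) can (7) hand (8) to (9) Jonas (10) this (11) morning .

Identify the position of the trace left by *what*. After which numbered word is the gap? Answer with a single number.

7

Before movement: Felix can hand what to Jonas this morning.
The filler 'what' is interpreted as the direct object of 'hand'. Wh-movement fronts it, leaving a gap right after 'hand':
Nobody could remember what Felix can hand ___ to Jonas this morning.
'hand' is word 7.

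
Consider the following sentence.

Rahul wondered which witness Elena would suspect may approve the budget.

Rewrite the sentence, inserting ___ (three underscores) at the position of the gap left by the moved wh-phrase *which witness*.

Underlying clause: Elena would suspect which witness may approve the budget.
The filler 'which witness' is interpreted as the subject of the clause embedded under 'suspect'. The gap is right after 'suspect'.

Rahul wondered which witness Elena would suspect ___ may approve the budget.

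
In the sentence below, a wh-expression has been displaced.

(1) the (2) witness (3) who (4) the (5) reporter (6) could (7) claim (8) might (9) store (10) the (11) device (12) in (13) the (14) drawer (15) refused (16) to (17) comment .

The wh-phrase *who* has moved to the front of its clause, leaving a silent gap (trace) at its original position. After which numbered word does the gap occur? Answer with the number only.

'who' functions as the subject of the clause embedded under 'claim'. It moves to the left edge, and the trace sits right after 'claim':
The witness who the reporter could claim ___ might store the device in the drawer refused to comment.
'claim' is word 7.

7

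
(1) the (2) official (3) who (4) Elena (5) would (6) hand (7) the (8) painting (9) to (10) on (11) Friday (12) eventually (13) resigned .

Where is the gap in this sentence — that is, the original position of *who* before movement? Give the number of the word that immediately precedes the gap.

9

The filler 'who' is interpreted as the object of the preposition 'to' (recipient of 'hand'). It moves to the left edge, and the trace sits right after 'to':
The official who Elena would hand the painting to ___ on Friday eventually resigned.
'to' is word 9.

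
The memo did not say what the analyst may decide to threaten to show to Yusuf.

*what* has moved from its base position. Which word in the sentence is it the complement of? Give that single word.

In situ: The analyst may decide to threaten to show what to Yusuf.
'what' functions as the direct object of 'show'. It moves to the left edge, and the trace sits right after 'show':
The memo did not say what the analyst may decide to threaten to show ___ to Yusuf.

show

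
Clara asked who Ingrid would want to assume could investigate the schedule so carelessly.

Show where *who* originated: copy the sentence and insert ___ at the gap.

In situ: Ingrid would want to assume who could investigate the schedule so carelessly.
The filler 'who' is interpreted as the subject of the clause embedded under 'assume'. The gap is right after 'assume'.

Clara asked who Ingrid would want to assume ___ could investigate the schedule so carelessly.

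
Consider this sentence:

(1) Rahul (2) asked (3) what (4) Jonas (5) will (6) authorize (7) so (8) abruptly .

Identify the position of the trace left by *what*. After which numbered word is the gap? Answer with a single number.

Before movement: Jonas will authorize what so abruptly.
'what' is the direct object of 'authorize'. Fronting leaves a gap immediately after 'authorize':
Rahul asked what Jonas will authorize ___ so abruptly.
'authorize' is word 6.

6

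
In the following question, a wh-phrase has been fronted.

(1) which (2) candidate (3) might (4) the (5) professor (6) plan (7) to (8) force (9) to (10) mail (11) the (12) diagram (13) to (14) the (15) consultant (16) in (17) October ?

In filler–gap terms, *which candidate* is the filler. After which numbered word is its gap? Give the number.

Pre-movement form: The professor might plan to force which candidate to mail the diagram to the consultant in October.
'which candidate' is the direct object of 'force'. Wh-movement fronts it, leaving a gap right after 'force':
Which candidate might the professor plan to force ___ to mail the diagram to the consultant in October?
'force' is word 8.

8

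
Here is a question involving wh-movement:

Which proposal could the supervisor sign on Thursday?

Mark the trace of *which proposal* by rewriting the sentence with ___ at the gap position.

Which proposal could the supervisor sign ___ on Thursday?

In situ: The supervisor could sign which proposal on Thursday.
'which proposal' is the direct object of 'sign'. The gap is right after 'sign'.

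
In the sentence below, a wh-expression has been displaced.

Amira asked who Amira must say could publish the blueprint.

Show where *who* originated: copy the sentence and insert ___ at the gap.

Pre-movement form: Amira must say who could publish the blueprint.
The filler 'who' is interpreted as the subject of the clause embedded under 'say'. The gap is right after 'say'.

Amira asked who Amira must say ___ could publish the blueprint.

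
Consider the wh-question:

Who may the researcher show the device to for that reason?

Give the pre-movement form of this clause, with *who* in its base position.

'who' functions as the object of the preposition 'to' (recipient of 'show'). Fronting leaves a gap immediately after 'to':
Who may the researcher show the device to ___ for that reason?

The researcher may show the device to who for that reason.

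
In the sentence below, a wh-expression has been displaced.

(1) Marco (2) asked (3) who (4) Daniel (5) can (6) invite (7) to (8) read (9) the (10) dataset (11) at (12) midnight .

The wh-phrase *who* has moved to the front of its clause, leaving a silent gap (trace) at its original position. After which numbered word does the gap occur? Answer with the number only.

Pre-movement form: Daniel can invite who to read the dataset at midnight.
'who' functions as the direct object of 'invite'. Fronting leaves a gap immediately after 'invite':
Marco asked who Daniel can invite ___ to read the dataset at midnight.
'invite' is word 6.

6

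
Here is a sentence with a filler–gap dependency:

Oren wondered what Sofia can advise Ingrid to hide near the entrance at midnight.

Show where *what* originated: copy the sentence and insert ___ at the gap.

Underlying clause: Sofia can advise Ingrid to hide what near the entrance at midnight.
'what' functions as the direct object of 'hide'. The gap is right after 'hide'.

Oren wondered what Sofia can advise Ingrid to hide ___ near the entrance at midnight.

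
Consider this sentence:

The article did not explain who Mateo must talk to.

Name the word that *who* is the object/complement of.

to

Pre-movement form: Mateo must talk to who.
'who' is the object of the preposition 'to'. It moves to the left edge, and the trace sits right after 'to':
The article did not explain who Mateo must talk to ___.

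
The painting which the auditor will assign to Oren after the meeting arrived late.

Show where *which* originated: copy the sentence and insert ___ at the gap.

The filler 'which' is interpreted as the direct object of 'assign'. The gap is right after 'assign'.

The painting which the auditor will assign ___ to Oren after the meeting arrived late.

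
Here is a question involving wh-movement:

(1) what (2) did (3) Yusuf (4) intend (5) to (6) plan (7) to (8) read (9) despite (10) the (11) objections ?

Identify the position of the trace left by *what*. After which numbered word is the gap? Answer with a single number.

Underlying clause: Yusuf did intend to plan to read what despite the objections.
'what' functions as the direct object of 'read'. It moves to the left edge, and the trace sits right after 'read':
What did Yusuf intend to plan to read ___ despite the objections?
'read' is word 8.

8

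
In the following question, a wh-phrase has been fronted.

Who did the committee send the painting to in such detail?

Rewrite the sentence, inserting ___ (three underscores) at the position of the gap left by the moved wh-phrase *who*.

Who did the committee send the painting to ___ in such detail?

In situ: The committee did send the painting to who in such detail.
The filler 'who' is interpreted as the object of the preposition 'to' (recipient of 'send'). The gap is right after 'to'.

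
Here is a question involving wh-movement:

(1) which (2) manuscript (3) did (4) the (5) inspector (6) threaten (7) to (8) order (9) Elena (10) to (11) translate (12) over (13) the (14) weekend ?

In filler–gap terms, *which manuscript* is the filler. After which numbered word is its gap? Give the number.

Underlying clause: The inspector did threaten to order Elena to translate which manuscript over the weekend.
'which manuscript' is the direct object of 'translate'. Fronting leaves a gap immediately after 'translate':
Which manuscript did the inspector threaten to order Elena to translate ___ over the weekend?
'translate' is word 11.

11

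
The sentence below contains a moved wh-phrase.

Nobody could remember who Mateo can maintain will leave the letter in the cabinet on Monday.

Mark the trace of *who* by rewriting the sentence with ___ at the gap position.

In situ: Mateo can maintain who will leave the letter in the cabinet on Monday.
The filler 'who' is interpreted as the subject of the clause embedded under 'maintain'. The gap is right after 'maintain'.

Nobody could remember who Mateo can maintain ___ will leave the letter in the cabinet on Monday.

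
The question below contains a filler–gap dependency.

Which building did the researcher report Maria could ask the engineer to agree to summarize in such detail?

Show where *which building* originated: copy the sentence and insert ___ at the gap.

Which building did the researcher report Maria could ask the engineer to agree to summarize ___ in such detail?

Underlying clause: The researcher did report Maria could ask the engineer to agree to summarize which building in such detail.
'which building' is the direct object of 'summarize'. The gap is right after 'summarize'.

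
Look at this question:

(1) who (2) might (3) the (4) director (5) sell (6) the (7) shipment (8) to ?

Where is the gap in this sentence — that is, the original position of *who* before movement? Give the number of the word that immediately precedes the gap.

In situ: The director might sell the shipment to who.
The filler 'who' is interpreted as the object of the preposition 'to' (recipient of 'sell'). Wh-movement fronts it, leaving a gap right after 'to':
Who might the director sell the shipment to ___?
'to' is word 8.

8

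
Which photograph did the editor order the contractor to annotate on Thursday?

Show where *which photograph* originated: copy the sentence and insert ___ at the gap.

Which photograph did the editor order the contractor to annotate ___ on Thursday?

Underlying clause: The editor did order the contractor to annotate which photograph on Thursday.
'which photograph' is the direct object of 'annotate'. The gap is right after 'annotate'.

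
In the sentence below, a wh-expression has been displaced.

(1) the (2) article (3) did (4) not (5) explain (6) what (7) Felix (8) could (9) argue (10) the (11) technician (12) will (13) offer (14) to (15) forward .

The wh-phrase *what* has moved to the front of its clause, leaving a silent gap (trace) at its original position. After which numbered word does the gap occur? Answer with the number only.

15

Underlying clause: Felix could argue the technician will offer to forward what.
The filler 'what' is interpreted as the direct object of 'forward'. Fronting leaves a gap immediately after 'forward':
The article did not explain what Felix could argue the technician will offer to forward ___.
'forward' is word 15.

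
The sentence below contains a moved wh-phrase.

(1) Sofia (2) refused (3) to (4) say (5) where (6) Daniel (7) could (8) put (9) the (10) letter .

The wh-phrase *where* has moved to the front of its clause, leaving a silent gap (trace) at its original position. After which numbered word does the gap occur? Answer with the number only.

Underlying clause: Daniel could put the letter where.
'where' functions as the locative complement of 'put'. It moves to the left edge, and the trace sits right after 'letter':
Sofia refused to say where Daniel could put the letter ___.
'letter' is word 10.

10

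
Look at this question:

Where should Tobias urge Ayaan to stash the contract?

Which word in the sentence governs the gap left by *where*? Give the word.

stash

Underlying clause: Tobias should urge Ayaan to stash the contract where.
'where' functions as the locative complement of 'stash'. Wh-movement fronts it, leaving a gap right after 'contract':
Where should Tobias urge Ayaan to stash the contract ___?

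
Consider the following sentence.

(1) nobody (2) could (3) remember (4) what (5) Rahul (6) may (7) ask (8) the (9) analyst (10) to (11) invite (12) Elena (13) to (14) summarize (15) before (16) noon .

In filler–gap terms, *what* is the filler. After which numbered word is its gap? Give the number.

In situ: Rahul may ask the analyst to invite Elena to summarize what before noon.
The filler 'what' is interpreted as the direct object of 'summarize'. Wh-movement fronts it, leaving a gap right after 'summarize':
Nobody could remember what Rahul may ask the analyst to invite Elena to summarize ___ before noon.
'summarize' is word 14.

14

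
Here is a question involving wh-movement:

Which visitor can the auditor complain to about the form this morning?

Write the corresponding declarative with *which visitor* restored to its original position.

The auditor can complain to which visitor about the form this morning.

'which visitor' functions as the object of the preposition 'to'. Fronting leaves a gap immediately after 'to':
Which visitor can the auditor complain to ___ about the form this morning?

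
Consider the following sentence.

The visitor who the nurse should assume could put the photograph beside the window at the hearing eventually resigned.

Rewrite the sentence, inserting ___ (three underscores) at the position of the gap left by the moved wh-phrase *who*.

The filler 'who' is interpreted as the subject of the clause embedded under 'assume'. The gap is right after 'assume'.

The visitor who the nurse should assume ___ could put the photograph beside the window at the hearing eventually resigned.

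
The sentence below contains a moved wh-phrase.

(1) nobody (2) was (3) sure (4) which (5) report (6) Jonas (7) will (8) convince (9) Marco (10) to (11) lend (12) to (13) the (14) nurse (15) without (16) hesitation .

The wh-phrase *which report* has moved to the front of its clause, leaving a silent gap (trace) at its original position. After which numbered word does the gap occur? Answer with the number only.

Before movement: Jonas will convince Marco to lend which report to the nurse without hesitation.
'which report' functions as the direct object of 'lend'. Fronting leaves a gap immediately after 'lend':
Nobody was sure which report Jonas will convince Marco to lend ___ to the nurse without hesitation.
'lend' is word 11.

11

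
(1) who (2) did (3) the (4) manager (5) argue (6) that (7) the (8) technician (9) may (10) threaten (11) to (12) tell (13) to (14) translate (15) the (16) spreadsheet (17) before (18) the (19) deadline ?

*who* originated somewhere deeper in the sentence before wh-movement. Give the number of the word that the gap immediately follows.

12

In situ: The manager did argue that the technician may threaten to tell who to translate the spreadsheet before the deadline.
'who' is the direct object of 'tell'. Wh-movement fronts it, leaving a gap right after 'tell':
Who did the manager argue that the technician may threaten to tell ___ to translate the spreadsheet before the deadline?
'tell' is word 12.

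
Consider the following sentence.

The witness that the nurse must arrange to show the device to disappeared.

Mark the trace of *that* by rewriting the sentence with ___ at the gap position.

The witness that the nurse must arrange to show the device to ___ disappeared.

The filler 'that' is interpreted as the object of the preposition 'to' (recipient of 'show'). The gap is right after 'to'.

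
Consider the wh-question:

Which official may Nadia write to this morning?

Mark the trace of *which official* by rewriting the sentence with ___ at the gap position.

Which official may Nadia write to ___ this morning?

Before movement: Nadia may write to which official this morning.
'which official' is the object of the preposition 'to'. The gap is right after 'to'.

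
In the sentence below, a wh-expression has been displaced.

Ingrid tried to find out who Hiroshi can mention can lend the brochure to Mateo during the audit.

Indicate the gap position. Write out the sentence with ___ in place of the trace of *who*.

Ingrid tried to find out who Hiroshi can mention ___ can lend the brochure to Mateo during the audit.

Underlying clause: Hiroshi can mention who can lend the brochure to Mateo during the audit.
'who' is the subject of the clause embedded under 'mention'. The gap is right after 'mention'.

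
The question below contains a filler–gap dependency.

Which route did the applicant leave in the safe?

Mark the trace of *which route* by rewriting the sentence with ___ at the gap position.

Pre-movement form: The applicant did leave which route in the safe.
'which route' functions as the direct object of 'leave'. The gap is right after 'leave'.

Which route did the applicant leave ___ in the safe?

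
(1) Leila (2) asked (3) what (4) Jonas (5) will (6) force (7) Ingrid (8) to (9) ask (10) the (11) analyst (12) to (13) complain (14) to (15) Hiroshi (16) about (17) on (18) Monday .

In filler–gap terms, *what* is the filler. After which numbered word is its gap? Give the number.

16

In situ: Jonas will force Ingrid to ask the analyst to complain to Hiroshi about what on Monday.
The filler 'what' is interpreted as the object of the preposition 'about'. It moves to the left edge, and the trace sits right after 'about':
Leila asked what Jonas will force Ingrid to ask the analyst to complain to Hiroshi about ___ on Monday.
'about' is word 16.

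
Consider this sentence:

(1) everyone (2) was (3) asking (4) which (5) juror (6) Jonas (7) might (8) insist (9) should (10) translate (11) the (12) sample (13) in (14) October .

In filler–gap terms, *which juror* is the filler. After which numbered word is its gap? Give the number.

8

Pre-movement form: Jonas might insist which juror should translate the sample in October.
'which juror' is the subject of the clause embedded under 'insist'. Wh-movement fronts it, leaving a gap right after 'insist':
Everyone was asking which juror Jonas might insist ___ should translate the sample in October.
'insist' is word 8.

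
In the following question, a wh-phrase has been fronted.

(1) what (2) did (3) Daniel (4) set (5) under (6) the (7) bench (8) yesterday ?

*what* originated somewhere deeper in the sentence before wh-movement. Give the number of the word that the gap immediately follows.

4

Pre-movement form: Daniel did set what under the bench yesterday.
'what' functions as the direct object of 'set'. Wh-movement fronts it, leaving a gap right after 'set':
What did Daniel set ___ under the bench yesterday?
'set' is word 4.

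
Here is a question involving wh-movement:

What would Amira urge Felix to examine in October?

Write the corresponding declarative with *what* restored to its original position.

'what' is the direct object of 'examine'. It moves to the left edge, and the trace sits right after 'examine':
What would Amira urge Felix to examine ___ in October?

Amira would urge Felix to examine what in October.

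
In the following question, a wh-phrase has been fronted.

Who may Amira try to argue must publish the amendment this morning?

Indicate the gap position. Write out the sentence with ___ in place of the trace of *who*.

Pre-movement form: Amira may try to argue who must publish the amendment this morning.
'who' functions as the subject of the clause embedded under 'argue'. The gap is right after 'argue'.

Who may Amira try to argue ___ must publish the amendment this morning?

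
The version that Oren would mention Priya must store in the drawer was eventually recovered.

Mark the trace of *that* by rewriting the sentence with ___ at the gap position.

The version that Oren would mention Priya must store ___ in the drawer was eventually recovered.

'that' functions as the direct object of 'store'. The gap is right after 'store'.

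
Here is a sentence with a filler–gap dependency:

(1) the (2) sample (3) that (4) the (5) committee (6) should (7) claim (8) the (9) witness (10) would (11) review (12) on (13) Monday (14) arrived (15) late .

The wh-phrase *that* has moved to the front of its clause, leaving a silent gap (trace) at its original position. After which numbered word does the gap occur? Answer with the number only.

11

The filler 'that' is interpreted as the direct object of 'review'. Fronting leaves a gap immediately after 'review':
The sample that the committee should claim the witness would review ___ on Monday arrived late.
'review' is word 11.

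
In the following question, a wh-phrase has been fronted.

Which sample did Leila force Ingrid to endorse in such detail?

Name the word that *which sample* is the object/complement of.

Pre-movement form: Leila did force Ingrid to endorse which sample in such detail.
'which sample' is the direct object of 'endorse'. Fronting leaves a gap immediately after 'endorse':
Which sample did Leila force Ingrid to endorse ___ in such detail?

endorse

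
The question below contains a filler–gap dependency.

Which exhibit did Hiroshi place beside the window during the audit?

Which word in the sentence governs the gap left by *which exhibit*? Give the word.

place

Underlying clause: Hiroshi did place which exhibit beside the window during the audit.
'which exhibit' functions as the direct object of 'place'. Wh-movement fronts it, leaving a gap right after 'place':
Which exhibit did Hiroshi place ___ beside the window during the audit?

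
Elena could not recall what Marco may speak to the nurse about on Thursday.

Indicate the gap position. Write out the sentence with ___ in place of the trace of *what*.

Elena could not recall what Marco may speak to the nurse about ___ on Thursday.

Pre-movement form: Marco may speak to the nurse about what on Thursday.
The filler 'what' is interpreted as the object of the preposition 'about'. The gap is right after 'about'.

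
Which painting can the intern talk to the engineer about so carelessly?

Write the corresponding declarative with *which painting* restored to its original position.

The filler 'which painting' is interpreted as the object of the preposition 'about'. Wh-movement fronts it, leaving a gap right after 'about':
Which painting can the intern talk to the engineer about ___ so carelessly?

The intern can talk to the engineer about which painting so carelessly.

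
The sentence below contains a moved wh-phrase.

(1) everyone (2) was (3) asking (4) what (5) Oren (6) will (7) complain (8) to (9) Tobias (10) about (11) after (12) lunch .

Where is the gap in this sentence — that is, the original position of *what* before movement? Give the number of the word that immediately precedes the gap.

In situ: Oren will complain to Tobias about what after lunch.
The filler 'what' is interpreted as the object of the preposition 'about'. Wh-movement fronts it, leaving a gap right after 'about':
Everyone was asking what Oren will complain to Tobias about ___ after lunch.
'about' is word 10.

10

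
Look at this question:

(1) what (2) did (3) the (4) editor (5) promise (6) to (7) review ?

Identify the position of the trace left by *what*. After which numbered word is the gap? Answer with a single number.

Before movement: The editor did promise to review what.
'what' functions as the direct object of 'review'. It moves to the left edge, and the trace sits right after 'review':
What did the editor promise to review ___?
'review' is word 7.

7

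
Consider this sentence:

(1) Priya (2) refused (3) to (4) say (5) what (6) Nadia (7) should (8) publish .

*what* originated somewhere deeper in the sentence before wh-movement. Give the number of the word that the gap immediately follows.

Underlying clause: Nadia should publish what.
'what' is the direct object of 'publish'. Wh-movement fronts it, leaving a gap right after 'publish':
Priya refused to say what Nadia should publish ___.
'publish' is word 8.

8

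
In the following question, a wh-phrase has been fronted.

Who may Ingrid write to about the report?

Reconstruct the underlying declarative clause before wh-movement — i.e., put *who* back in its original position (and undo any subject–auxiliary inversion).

The filler 'who' is interpreted as the object of the preposition 'to'. Fronting leaves a gap immediately after 'to':
Who may Ingrid write to ___ about the report?

Ingrid may write to who about the report.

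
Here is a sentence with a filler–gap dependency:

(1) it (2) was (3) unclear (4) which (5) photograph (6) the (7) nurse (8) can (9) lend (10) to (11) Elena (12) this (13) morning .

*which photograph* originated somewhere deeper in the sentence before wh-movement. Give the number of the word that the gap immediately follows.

9

Before movement: The nurse can lend which photograph to Elena this morning.
The filler 'which photograph' is interpreted as the direct object of 'lend'. Fronting leaves a gap immediately after 'lend':
It was unclear which photograph the nurse can lend ___ to Elena this morning.
'lend' is word 9.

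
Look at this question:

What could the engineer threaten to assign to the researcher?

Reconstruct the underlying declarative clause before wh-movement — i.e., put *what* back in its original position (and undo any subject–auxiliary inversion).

'what' is the direct object of 'assign'. Wh-movement fronts it, leaving a gap right after 'assign':
What could the engineer threaten to assign ___ to the researcher?

The engineer could threaten to assign what to the researcher.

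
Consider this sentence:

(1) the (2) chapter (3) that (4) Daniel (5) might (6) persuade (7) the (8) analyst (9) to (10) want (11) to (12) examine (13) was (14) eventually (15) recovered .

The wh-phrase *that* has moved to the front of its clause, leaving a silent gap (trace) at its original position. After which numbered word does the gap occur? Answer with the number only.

'that' functions as the direct object of 'examine'. Wh-movement fronts it, leaving a gap right after 'examine':
The chapter that Daniel might persuade the analyst to want to examine ___ was eventually recovered.
'examine' is word 12.

12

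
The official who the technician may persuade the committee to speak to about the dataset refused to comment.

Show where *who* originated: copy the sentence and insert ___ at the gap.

The official who the technician may persuade the committee to speak to ___ about the dataset refused to comment.

The filler 'who' is interpreted as the object of the preposition 'to'. The gap is right after 'to'.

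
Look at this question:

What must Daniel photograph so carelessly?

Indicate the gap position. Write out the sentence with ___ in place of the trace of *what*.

Underlying clause: Daniel must photograph what so carelessly.
'what' functions as the direct object of 'photograph'. The gap is right after 'photograph'.

What must Daniel photograph ___ so carelessly?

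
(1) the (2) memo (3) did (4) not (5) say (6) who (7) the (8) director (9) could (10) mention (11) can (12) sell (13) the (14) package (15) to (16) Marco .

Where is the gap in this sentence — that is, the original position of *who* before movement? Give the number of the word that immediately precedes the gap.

10

In situ: The director could mention who can sell the package to Marco.
'who' is the subject of the clause embedded under 'mention'. Fronting leaves a gap immediately after 'mention':
The memo did not say who the director could mention ___ can sell the package to Marco.
'mention' is word 10.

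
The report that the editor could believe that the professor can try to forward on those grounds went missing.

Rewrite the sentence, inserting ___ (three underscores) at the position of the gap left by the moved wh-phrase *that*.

The filler 'that' is interpreted as the direct object of 'forward'. The gap is right after 'forward'.

The report that the editor could believe that the professor can try to forward ___ on those grounds went missing.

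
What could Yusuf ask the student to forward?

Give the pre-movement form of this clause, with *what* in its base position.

Yusuf could ask the student to forward what.

The filler 'what' is interpreted as the direct object of 'forward'. It moves to the left edge, and the trace sits right after 'forward':
What could Yusuf ask the student to forward ___?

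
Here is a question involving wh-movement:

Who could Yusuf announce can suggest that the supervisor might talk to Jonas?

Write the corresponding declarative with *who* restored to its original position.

Yusuf could announce who can suggest that the supervisor might talk to Jonas.

'who' functions as the subject of the clause embedded under 'announce'. Fronting leaves a gap immediately after 'announce':
Who could Yusuf announce ___ can suggest that the supervisor might talk to Jonas?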